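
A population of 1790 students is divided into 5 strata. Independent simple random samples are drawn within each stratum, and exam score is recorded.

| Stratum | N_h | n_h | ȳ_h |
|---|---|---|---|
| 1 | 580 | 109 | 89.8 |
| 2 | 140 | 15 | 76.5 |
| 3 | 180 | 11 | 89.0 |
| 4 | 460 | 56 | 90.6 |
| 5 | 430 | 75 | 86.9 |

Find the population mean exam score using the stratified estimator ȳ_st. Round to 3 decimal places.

ȳ_st ≈ 88.188

N = Σ N_h = 1790. Stratum weights W_h = N_h/N.
ȳ_st = (580·89.8 + 140·76.5 + 180·89.0 + 460·90.6 + 430·86.9) / 1790 = 88.18827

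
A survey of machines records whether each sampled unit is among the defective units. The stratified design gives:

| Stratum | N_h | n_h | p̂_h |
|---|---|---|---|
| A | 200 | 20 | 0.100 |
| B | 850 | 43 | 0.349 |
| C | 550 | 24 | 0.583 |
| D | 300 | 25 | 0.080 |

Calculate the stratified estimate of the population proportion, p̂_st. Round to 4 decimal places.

N = 1900; stratum weights W_h = N_h/N.
p̂_st = Σ W_h p̂_h = (200·0.100 + 850·0.349 + 550·0.583 + 300·0.080)/1900 = 0.34805

p̂_st ≈ 0.3481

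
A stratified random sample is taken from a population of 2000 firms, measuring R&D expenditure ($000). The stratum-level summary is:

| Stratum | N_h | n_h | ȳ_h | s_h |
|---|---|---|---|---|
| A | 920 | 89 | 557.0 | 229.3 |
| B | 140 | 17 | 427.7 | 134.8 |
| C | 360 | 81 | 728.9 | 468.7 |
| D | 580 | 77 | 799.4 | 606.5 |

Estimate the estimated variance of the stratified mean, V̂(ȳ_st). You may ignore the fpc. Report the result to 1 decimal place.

V̂(ȳ_st) ≈ 619.9

V̂(ȳ_st) = Σ W_h² s_h²/n_h, with W_h = N_h/N and N = 2000:
  stratum A: (920/2000)²·229.3²/89 = 125.007
  stratum B: (140/2000)²·134.8²/17 = 5.23754
  stratum C: (360/2000)²·468.7²/81 = 87.8719
  stratum D: (580/2000)²·606.5²/77 = 401.76
V̂(ȳ_st) = 619.876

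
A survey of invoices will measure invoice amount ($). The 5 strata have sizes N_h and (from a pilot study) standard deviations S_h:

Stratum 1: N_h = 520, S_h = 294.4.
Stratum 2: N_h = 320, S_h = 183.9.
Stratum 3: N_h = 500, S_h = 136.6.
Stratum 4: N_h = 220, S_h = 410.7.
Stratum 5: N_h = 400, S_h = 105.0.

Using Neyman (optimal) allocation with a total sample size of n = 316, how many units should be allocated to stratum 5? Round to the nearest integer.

32

Neyman allocation: n_h = n · N_h S_h / Σ N_i S_i, with n = 316.
  stratum 1: N_h·S_h = 520·294.4 = 153088.00
  stratum 2: N_h·S_h = 320·183.9 = 58848.00
  stratum 3: N_h·S_h = 500·136.6 = 68300.00
  stratum 4: N_h·S_h = 220·410.7 = 90354.00
  stratum 5: N_h·S_h = 400·105.0 = 42000.00
Σ N_h S_h = 412590.00
n for stratum 5 = 316·42000.00/412590.00 = 32.168 → 32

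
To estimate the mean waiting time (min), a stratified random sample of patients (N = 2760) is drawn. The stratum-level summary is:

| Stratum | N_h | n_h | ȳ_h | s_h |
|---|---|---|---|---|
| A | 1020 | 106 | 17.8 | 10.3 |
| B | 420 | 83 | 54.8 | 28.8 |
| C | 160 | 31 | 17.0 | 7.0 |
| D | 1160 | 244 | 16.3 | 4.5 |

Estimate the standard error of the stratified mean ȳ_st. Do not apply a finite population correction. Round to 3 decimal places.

SE(ȳ_st) ≈ 0.623

V̂(ȳ_st) = Σ W_h² s_h²/n_h, with W_h = N_h/N and N = 2760:
  stratum A: (1020/2760)²·10.3²/106 = 0.136694
  stratum B: (420/2760)²·28.8²/83 = 0.231413
  stratum C: (160/2760)²·7.0²/31 = 0.00531198
  stratum D: (1160/2760)²·4.5²/244 = 0.01466
V̂(ȳ_st) = 0.388079
SE(ȳ_st) = √0.388079 = 0.62296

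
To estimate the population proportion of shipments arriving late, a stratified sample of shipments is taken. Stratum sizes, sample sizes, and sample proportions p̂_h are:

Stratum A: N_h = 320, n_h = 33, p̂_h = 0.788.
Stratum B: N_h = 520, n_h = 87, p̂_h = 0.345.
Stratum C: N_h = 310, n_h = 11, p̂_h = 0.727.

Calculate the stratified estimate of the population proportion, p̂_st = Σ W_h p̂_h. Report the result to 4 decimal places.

p̂_st ≈ 0.5712

N = 1150; stratum weights W_h = N_h/N.
p̂_st = Σ W_h p̂_h = (320·0.788 + 520·0.345 + 310·0.727)/1150 = 0.57124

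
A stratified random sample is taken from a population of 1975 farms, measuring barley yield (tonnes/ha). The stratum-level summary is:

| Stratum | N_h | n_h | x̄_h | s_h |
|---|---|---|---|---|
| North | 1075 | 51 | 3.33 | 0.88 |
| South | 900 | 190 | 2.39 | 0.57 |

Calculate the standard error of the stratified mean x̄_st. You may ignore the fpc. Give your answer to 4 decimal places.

V̂(x̄_st) = Σ W_h² s_h²/n_h, with W_h = N_h/N and N = 1975:
  stratum North: (1075/1975)²·0.88²/51 = 0.00449861
  stratum South: (900/1975)²·0.57²/190 = 0.000355097
V̂(x̄_st) = 0.0048537
SE(x̄_st) = √0.0048537 = 0.0696685

SE(x̄_st) ≈ 0.0697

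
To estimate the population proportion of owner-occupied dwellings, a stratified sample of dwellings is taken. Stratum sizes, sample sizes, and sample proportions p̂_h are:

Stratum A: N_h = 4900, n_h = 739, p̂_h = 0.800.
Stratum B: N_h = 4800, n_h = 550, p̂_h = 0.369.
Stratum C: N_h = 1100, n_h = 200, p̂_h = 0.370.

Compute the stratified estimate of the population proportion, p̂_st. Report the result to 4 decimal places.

p̂_st ≈ 0.5646

N = 10800; stratum weights W_h = N_h/N.
p̂_st = Σ W_h p̂_h = (4900·0.800 + 4800·0.369 + 1100·0.370)/10800 = 0.56465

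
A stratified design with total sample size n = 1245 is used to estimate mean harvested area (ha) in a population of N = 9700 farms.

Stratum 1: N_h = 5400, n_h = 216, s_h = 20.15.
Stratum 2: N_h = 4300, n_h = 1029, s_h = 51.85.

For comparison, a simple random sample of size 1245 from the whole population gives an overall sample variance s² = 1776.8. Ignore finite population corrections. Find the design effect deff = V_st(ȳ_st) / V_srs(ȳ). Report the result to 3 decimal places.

deff ≈ 0.768

V̂(ȳ_st) = Σ W_h² s_h²/n_h, with W_h = N_h/N and N = 9700:
  stratum 1: (5400/9700)²·20.15²/216 = 0.58256
  stratum 2: (4300/9700)²·51.85²/1029 = 0.513423
V_st = 1.09598
V_srs = s²/n = 1776.8/1245 = 1.42715
deff = V_st / V_srs = 1.09598/1.42715 = 0.7680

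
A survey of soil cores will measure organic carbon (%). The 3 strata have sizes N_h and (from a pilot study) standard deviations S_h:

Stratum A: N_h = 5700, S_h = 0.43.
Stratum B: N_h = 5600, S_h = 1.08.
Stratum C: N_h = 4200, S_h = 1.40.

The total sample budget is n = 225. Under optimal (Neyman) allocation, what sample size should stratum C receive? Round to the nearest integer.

Neyman allocation: n_h = n · N_h S_h / Σ N_i S_i, with n = 225.
  stratum A: N_h·S_h = 5700·0.43 = 2451.00
  stratum B: N_h·S_h = 5600·1.08 = 6048.00
  stratum C: N_h·S_h = 4200·1.40 = 5880.00
Σ N_h S_h = 14379.00
n for stratum C = 225·5880.00/14379.00 = 92.009 → 92

92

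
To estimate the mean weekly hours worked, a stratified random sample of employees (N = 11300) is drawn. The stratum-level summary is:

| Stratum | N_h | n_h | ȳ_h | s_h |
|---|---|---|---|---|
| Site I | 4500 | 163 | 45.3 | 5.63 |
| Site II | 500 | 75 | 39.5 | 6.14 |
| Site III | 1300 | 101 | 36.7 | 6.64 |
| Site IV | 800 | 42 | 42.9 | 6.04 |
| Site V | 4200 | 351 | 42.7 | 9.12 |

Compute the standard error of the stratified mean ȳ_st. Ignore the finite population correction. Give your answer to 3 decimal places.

V̂(ȳ_st) = Σ W_h² s_h²/n_h, with W_h = N_h/N and N = 11300:
  stratum Site I: (4500/11300)²·5.63²/163 = 0.0308388
  stratum Site II: (500/11300)²·6.14²/75 = 0.000984144
  stratum Site III: (1300/11300)²·6.64²/101 = 0.00577756
  stratum Site IV: (800/11300)²·6.04²/42 = 0.00435359
  stratum Site V: (4200/11300)²·9.12²/351 = 0.0327359
V̂(ȳ_st) = 0.07469
SE(ȳ_st) = √0.07469 = 0.273295

SE(ȳ_st) ≈ 0.273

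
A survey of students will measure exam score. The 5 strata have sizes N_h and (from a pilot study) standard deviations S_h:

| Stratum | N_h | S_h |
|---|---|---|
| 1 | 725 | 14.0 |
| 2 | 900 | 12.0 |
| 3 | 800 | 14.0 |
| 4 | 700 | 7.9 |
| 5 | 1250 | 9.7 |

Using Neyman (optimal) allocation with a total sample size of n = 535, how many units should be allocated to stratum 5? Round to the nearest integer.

130

Neyman allocation: n_h = n · N_h S_h / Σ N_i S_i, with n = 535.
  stratum 1: N_h·S_h = 725·14.0 = 10150.00
  stratum 2: N_h·S_h = 900·12.0 = 10800.00
  stratum 3: N_h·S_h = 800·14.0 = 11200.00
  stratum 4: N_h·S_h = 700·7.9 = 5530.00
  stratum 5: N_h·S_h = 1250·9.7 = 12125.00
Σ N_h S_h = 49805.00
n for stratum 5 = 535·12125.00/49805.00 = 130.245 → 130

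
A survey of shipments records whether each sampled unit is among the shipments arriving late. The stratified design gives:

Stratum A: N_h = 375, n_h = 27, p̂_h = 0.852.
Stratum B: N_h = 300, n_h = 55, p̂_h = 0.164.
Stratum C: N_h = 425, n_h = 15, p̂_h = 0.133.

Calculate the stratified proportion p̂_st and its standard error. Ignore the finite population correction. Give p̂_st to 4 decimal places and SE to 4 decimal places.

N = 1100; stratum weights W_h = N_h/N.
p̂_st = Σ W_h p̂_h = (375·0.852 + 300·0.164 + 425·0.133)/1100 = 0.38657
V̂(p̂_st) = Σ W_h² p̂_h(1−p̂_h)/(n_h−1):
  stratum A: (375/1100)²·0.852·0.148/26 = 0.000563644
  stratum B: (300/1100)²·0.164·0.836/54 = 0.000188848
  stratum C: (425/1100)²·0.133·0.867/14 = 0.00122952
V̂(p̂_st) = 0.00198201; SE = √V̂ = 0.0445198

p̂_st ≈ 0.3866, SE ≈ 0.0445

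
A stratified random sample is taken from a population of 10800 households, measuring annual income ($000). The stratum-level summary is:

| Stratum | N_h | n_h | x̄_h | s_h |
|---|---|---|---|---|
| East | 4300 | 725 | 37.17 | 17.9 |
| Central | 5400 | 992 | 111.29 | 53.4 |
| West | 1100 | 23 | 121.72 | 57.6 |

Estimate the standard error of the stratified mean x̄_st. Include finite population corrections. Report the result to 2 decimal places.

V̂(x̄_st) = Σ W_h² (1 − n_h/N_h) s_h²/n_h, with W_h = N_h/N and N = 10800:
  stratum East: (4300/10800)²·(1 − 725/4300)·17.9²/725 = 0.0582459
  stratum Central: (5400/10800)²·(1 − 992/5400)·53.4²/992 = 0.586622
  stratum West: (1100/10800)²·(1 − 23/1100)·57.6²/23 = 1.46514
V̂(x̄_st) = 2.11
SE(x̄_st) = √2.11 = 1.45259

SE(x̄_st) ≈ 1.45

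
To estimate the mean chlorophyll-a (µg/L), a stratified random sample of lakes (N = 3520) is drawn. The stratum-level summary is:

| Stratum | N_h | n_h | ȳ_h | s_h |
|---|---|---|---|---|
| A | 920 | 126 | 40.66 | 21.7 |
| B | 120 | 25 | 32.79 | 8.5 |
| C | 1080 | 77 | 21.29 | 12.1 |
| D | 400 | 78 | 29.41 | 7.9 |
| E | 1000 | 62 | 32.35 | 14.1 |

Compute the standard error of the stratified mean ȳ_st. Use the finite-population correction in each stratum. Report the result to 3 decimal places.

V̂(ȳ_st) = Σ W_h² (1 − n_h/N_h) s_h²/n_h, with W_h = N_h/N and N = 3520:
  stratum A: (920/3520)²·(1 − 126/920)·21.7²/126 = 0.220329
  stratum B: (120/3520)²·(1 − 25/120)·8.5²/25 = 0.00265899
  stratum C: (1080/3520)²·(1 − 77/1080)·12.1²/77 = 0.166234
  stratum D: (400/3520)²·(1 − 78/400)·7.9²/78 = 0.00831745
  stratum E: (1000/3520)²·(1 − 62/1000)·14.1²/62 = 0.242753
V̂(ȳ_st) = 0.640292
SE(ȳ_st) = √0.640292 = 0.800183

SE(ȳ_st) ≈ 0.800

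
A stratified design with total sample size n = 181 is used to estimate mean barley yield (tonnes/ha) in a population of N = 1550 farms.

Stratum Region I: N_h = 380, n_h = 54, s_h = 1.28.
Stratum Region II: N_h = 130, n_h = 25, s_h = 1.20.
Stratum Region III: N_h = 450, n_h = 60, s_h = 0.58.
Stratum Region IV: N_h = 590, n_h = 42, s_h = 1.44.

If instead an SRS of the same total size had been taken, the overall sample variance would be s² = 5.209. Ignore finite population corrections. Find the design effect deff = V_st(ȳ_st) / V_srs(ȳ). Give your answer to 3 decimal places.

V̂(ȳ_st) = Σ W_h² s_h²/n_h, with W_h = N_h/N and N = 1550:
  stratum Region I: (380/1550)²·1.28²/54 = 0.0018236
  stratum Region II: (130/1550)²·1.20²/25 = 0.000405178
  stratum Region III: (450/1550)²·0.58²/60 = 0.00047257
  stratum Region IV: (590/1550)²·1.44²/42 = 0.00715346
V_st = 0.00985481
V_srs = s²/n = 5.209/181 = 0.028779
deff = V_st / V_srs = 0.00985481/0.028779 = 0.3424

deff ≈ 0.342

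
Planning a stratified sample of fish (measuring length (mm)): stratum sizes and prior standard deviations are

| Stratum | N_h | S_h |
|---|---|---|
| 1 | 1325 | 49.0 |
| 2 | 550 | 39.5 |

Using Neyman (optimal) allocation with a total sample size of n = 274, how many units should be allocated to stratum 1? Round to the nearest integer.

Neyman allocation: n_h = n · N_h S_h / Σ N_i S_i, with n = 274.
  stratum 1: N_h·S_h = 1325·49.0 = 64925.00
  stratum 2: N_h·S_h = 550·39.5 = 21725.00
Σ N_h S_h = 86650.00
n for stratum 1 = 274·64925.00/86650.00 = 205.302 → 205

205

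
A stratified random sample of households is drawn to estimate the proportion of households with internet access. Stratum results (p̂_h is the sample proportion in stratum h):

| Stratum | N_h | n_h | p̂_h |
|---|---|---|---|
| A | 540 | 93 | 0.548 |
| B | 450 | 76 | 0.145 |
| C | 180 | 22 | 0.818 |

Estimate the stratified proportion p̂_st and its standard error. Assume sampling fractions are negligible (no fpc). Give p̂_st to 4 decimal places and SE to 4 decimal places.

N = 1170; stratum weights W_h = N_h/N.
p̂_st = Σ W_h p̂_h = (540·0.548 + 450·0.145 + 180·0.818)/1170 = 0.43454
V̂(p̂_st) = Σ W_h² p̂_h(1−p̂_h)/(n_h−1):
  stratum A: (540/1170)²·0.548·0.452/92 = 0.000573518
  stratum B: (450/1170)²·0.145·0.855/75 = 0.000244527
  stratum C: (180/1170)²·0.818·0.182/21 = 0.000167795
V̂(p̂_st) = 0.000985839; SE = √V̂ = 0.0313981

p̂_st ≈ 0.4345, SE ≈ 0.0314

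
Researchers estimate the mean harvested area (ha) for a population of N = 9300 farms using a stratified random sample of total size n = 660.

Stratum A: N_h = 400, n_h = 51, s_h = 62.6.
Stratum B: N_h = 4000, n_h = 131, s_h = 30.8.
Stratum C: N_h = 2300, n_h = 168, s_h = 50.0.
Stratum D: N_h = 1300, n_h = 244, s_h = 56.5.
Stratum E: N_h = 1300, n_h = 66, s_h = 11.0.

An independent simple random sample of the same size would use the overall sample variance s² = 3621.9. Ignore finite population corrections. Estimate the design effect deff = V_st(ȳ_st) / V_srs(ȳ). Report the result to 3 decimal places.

V̂(ȳ_st) = Σ W_h² s_h²/n_h, with W_h = N_h/N and N = 9300:
  stratum A: (400/9300)²·62.6²/51 = 0.142145
  stratum B: (4000/9300)²·30.8²/131 = 1.33963
  stratum C: (2300/9300)²·50.0²/168 = 0.910166
  stratum D: (1300/9300)²·56.5²/244 = 0.255639
  stratum E: (1300/9300)²·11.0²/66 = 0.035823
V_st = 2.6834
V_srs = s²/n = 3621.9/660 = 5.48773
deff = V_st / V_srs = 2.6834/5.48773 = 0.4890

deff ≈ 0.489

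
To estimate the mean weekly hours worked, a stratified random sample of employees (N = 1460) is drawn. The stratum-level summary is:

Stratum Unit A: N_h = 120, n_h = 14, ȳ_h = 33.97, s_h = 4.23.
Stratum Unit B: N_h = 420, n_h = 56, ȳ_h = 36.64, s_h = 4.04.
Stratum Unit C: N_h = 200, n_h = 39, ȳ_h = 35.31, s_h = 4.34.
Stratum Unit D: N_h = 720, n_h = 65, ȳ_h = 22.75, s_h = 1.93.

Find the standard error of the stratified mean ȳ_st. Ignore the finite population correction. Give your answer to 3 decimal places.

SE(ȳ_st) ≈ 0.236

V̂(ȳ_st) = Σ W_h² s_h²/n_h, with W_h = N_h/N and N = 1460:
  stratum Unit A: (120/1460)²·4.23²/14 = 0.00863395
  stratum Unit B: (420/1460)²·4.04²/56 = 0.0241195
  stratum Unit C: (200/1460)²·4.34²/39 = 0.00906294
  stratum Unit D: (720/1460)²·1.93²/65 = 0.0139367
V̂(ȳ_st) = 0.0557531
SE(ȳ_st) = √0.0557531 = 0.236121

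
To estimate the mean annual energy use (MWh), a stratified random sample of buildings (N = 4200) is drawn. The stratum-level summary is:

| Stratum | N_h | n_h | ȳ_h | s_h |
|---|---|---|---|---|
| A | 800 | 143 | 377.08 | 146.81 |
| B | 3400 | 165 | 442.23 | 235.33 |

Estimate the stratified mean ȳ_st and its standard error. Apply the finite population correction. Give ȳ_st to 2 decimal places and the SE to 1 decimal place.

ȳ_st = Σ W_h ȳ_h = (800·377.08 + 3400·442.23)/4200 = 429.82048
V̂(ȳ_st) = Σ W_h² (1 − n_h/N_h) s_h²/n_h, with W_h = N_h/N and N = 4200:
  stratum A: (800/4200)²·(1 − 143/800)·146.81²/143 = 4.49089
  stratum B: (3400/4200)²·(1 − 165/3400)·235.33²/165 = 209.279
V̂(ȳ_st) = 213.77
SE(ȳ_st) = √213.77 = 14.6209

ȳ_st ≈ 429.82, SE ≈ 14.6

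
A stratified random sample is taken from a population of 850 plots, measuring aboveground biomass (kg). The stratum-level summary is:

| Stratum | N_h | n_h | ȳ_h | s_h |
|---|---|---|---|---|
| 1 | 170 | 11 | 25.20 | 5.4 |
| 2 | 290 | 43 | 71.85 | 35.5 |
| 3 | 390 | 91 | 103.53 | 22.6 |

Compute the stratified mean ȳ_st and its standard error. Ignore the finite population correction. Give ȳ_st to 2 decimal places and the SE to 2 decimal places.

ȳ_st ≈ 77.06, SE ≈ 2.17

ȳ_st = Σ W_h ȳ_h = (170·25.20 + 290·71.85 + 390·103.53)/850 = 77.05553
V̂(ȳ_st) = Σ W_h² s_h²/n_h, with W_h = N_h/N and N = 850:
  stratum 1: (170/850)²·5.4²/11 = 0.106036
  stratum 2: (290/850)²·35.5²/43 = 3.41151
  stratum 3: (390/850)²·22.6²/91 = 1.18159
V̂(ȳ_st) = 4.69913
SE(ȳ_st) = √4.69913 = 2.16775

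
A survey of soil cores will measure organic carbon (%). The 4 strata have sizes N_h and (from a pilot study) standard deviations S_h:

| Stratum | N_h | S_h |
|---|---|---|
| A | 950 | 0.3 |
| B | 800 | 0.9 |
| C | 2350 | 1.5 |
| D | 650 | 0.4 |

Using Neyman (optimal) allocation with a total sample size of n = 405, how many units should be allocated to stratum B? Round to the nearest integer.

Neyman allocation: n_h = n · N_h S_h / Σ N_i S_i, with n = 405.
  stratum A: N_h·S_h = 950·0.3 = 285.00
  stratum B: N_h·S_h = 800·0.9 = 720.00
  stratum C: N_h·S_h = 2350·1.5 = 3525.00
  stratum D: N_h·S_h = 650·0.4 = 260.00
Σ N_h S_h = 4790.00
n for stratum B = 405·720.00/4790.00 = 60.877 → 61

61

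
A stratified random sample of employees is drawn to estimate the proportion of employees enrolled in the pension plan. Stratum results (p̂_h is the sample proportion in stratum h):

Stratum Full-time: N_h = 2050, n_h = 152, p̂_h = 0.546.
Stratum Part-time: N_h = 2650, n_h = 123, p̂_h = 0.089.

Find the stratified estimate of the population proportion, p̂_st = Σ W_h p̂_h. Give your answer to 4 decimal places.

p̂_st ≈ 0.2883

N = 4700; stratum weights W_h = N_h/N.
p̂_st = Σ W_h p̂_h = (2050·0.546 + 2650·0.089)/4700 = 0.28833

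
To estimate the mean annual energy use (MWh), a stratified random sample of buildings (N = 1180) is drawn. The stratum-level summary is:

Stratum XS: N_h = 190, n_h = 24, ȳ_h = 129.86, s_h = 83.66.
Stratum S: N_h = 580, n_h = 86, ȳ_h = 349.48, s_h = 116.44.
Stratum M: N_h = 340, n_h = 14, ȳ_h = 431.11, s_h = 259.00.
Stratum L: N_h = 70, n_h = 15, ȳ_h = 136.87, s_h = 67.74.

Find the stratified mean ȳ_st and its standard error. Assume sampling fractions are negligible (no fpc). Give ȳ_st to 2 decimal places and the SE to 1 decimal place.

ȳ_st ≈ 325.03, SE ≈ 21.1

ȳ_st = Σ W_h ȳ_h = (190·129.86 + 580·349.48 + 340·431.11 + 70·136.87)/1180 = 325.02551
V̂(ȳ_st) = Σ W_h² s_h²/n_h, with W_h = N_h/N and N = 1180:
  stratum XS: (190/1180)²·83.66²/24 = 7.5608
  stratum S: (580/1180)²·116.44²/86 = 38.0889
  stratum M: (340/1180)²·259.00²/14 = 397.8
  stratum L: (70/1180)²·67.74²/15 = 1.07654
V̂(ȳ_st) = 444.527
SE(ȳ_st) = √444.527 = 21.0838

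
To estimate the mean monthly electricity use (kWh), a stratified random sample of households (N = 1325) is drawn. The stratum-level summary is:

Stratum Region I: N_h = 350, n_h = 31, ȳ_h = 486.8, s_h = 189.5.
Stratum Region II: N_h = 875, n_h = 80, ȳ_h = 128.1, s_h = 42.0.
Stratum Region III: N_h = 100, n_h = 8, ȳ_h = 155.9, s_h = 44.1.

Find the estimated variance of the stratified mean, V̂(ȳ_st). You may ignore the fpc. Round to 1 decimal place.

V̂(ȳ_st) = Σ W_h² s_h²/n_h, with W_h = N_h/N and N = 1325:
  stratum Region I: (350/1325)²·189.5²/31 = 80.8279
  stratum Region II: (875/1325)²·42.0²/80 = 9.61597
  stratum Region III: (100/1325)²·44.1²/8 = 1.3847
V̂(ȳ_st) = 91.8285

V̂(ȳ_st) ≈ 91.8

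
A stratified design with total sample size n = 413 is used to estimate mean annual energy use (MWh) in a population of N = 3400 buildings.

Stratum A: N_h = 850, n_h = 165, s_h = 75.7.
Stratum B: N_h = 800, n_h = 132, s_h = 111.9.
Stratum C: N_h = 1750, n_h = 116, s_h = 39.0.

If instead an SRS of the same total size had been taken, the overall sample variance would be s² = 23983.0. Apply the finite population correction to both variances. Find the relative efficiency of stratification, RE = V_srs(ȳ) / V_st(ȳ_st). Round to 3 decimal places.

V̂(ȳ_st) = Σ W_h² (1 − n_h/N_h) s_h²/n_h, with W_h = N_h/N and N = 3400:
  stratum A: (850/3400)²·(1 − 165/850)·75.7²/165 = 1.74928
  stratum B: (800/3400)²·(1 − 132/800)·111.9²/132 = 4.38526
  stratum C: (1750/3400)²·(1 − 116/1750)·39.0²/116 = 3.24342
V_st = 9.37796
V_srs = (1 − 413/3400)·23983.0/413 = 51.0164
Relative efficiency = V_srs / V_st = 51.0164/9.37796 = 5.4400

RE ≈ 5.440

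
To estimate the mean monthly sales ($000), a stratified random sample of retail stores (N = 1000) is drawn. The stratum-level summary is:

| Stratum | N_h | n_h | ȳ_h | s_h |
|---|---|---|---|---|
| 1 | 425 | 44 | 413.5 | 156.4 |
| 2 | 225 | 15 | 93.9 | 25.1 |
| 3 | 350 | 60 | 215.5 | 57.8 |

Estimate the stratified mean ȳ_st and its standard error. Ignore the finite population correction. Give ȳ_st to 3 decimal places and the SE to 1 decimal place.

ȳ_st = Σ W_h ȳ_h = (425·413.5 + 225·93.9 + 350·215.5)/1000 = 272.29000
V̂(ȳ_st) = Σ W_h² s_h²/n_h, with W_h = N_h/N and N = 1000:
  stratum 1: (425/1000)²·156.4²/44 = 100.415
  stratum 2: (225/1000)²·25.1²/15 = 2.12628
  stratum 3: (350/1000)²·57.8²/60 = 6.82088
V̂(ȳ_st) = 109.362
SE(ȳ_st) = √109.362 = 10.4576

ȳ_st ≈ 272.290, SE ≈ 10.5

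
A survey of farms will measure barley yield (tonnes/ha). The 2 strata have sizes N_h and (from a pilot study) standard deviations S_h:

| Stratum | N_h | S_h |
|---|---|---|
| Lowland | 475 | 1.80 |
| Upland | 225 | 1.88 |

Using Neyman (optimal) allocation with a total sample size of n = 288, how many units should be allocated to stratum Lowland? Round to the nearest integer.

193

Neyman allocation: n_h = n · N_h S_h / Σ N_i S_i, with n = 288.
  stratum Lowland: N_h·S_h = 475·1.80 = 855.00
  stratum Upland: N_h·S_h = 225·1.88 = 423.00
Σ N_h S_h = 1278.00
n for stratum Lowland = 288·855.00/1278.00 = 192.676 → 193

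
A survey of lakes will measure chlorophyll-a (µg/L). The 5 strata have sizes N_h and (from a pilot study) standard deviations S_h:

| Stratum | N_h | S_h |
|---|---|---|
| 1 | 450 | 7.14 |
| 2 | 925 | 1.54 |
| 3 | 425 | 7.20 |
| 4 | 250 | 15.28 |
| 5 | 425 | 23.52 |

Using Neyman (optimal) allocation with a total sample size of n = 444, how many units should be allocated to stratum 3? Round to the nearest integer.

63

Neyman allocation: n_h = n · N_h S_h / Σ N_i S_i, with n = 444.
  stratum 1: N_h·S_h = 450·7.14 = 3213.00
  stratum 2: N_h·S_h = 925·1.54 = 1424.50
  stratum 3: N_h·S_h = 425·7.20 = 3060.00
  stratum 4: N_h·S_h = 250·15.28 = 3820.00
  stratum 5: N_h·S_h = 425·23.52 = 9996.00
Σ N_h S_h = 21513.50
n for stratum 3 = 444·3060.00/21513.50 = 63.153 → 63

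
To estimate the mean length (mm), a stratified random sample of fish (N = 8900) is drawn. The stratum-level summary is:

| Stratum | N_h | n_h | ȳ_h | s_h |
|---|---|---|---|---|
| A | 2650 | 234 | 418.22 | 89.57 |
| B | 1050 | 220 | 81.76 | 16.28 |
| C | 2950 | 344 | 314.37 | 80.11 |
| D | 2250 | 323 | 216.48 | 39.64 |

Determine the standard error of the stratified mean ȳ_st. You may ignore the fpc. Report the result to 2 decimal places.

V̂(ȳ_st) = Σ W_h² s_h²/n_h, with W_h = N_h/N and N = 8900:
  stratum A: (2650/8900)²·89.57²/234 = 3.03963
  stratum B: (1050/8900)²·16.28²/220 = 0.0167681
  stratum C: (2950/8900)²·80.11²/344 = 2.04965
  stratum D: (2250/8900)²·39.64²/323 = 0.310921
V̂(ȳ_st) = 5.41697
SE(ȳ_st) = √5.41697 = 2.32744

SE(ȳ_st) ≈ 2.33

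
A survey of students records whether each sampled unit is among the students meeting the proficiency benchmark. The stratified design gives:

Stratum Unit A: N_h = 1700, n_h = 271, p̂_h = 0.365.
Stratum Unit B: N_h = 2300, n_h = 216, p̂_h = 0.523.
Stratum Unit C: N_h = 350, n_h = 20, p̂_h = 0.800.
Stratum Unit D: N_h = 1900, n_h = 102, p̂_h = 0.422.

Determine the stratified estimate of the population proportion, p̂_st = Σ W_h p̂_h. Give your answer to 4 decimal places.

N = 6250; stratum weights W_h = N_h/N.
p̂_st = Σ W_h p̂_h = (1700·0.365 + 2300·0.523 + 350·0.800 + 1900·0.422)/6250 = 0.46483

p̂_st ≈ 0.4648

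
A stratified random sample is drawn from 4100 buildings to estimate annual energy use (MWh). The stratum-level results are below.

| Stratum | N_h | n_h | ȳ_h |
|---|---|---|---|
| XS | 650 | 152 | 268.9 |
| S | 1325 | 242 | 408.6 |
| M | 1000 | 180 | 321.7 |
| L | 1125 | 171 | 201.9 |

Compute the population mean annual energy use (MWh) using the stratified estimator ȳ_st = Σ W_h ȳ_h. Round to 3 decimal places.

N = Σ N_h = 4100. Stratum weights W_h = N_h/N.
ȳ_st = (650·268.9 + 1325·408.6 + 1000·321.7 + 1125·201.9) / 4100 = 308.54085

ȳ_st ≈ 308.541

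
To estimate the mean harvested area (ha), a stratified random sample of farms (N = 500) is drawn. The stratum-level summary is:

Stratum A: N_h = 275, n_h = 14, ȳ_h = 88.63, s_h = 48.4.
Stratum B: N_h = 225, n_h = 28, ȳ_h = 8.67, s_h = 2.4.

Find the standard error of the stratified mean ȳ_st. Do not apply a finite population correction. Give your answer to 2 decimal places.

SE(ȳ_st) ≈ 7.12

V̂(ȳ_st) = Σ W_h² s_h²/n_h, with W_h = N_h/N and N = 500:
  stratum A: (275/500)²·48.4²/14 = 50.616
  stratum B: (225/500)²·2.4²/28 = 0.0416571
V̂(ȳ_st) = 50.6577
SE(ȳ_st) = √50.6577 = 7.11742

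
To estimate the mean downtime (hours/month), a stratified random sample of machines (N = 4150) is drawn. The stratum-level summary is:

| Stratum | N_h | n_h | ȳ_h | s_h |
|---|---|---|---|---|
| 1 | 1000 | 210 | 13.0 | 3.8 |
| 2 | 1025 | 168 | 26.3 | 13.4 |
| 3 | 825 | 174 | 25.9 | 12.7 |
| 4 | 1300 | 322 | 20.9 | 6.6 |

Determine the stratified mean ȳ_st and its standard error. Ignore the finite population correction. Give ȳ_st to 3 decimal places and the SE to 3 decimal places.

ȳ_st ≈ 21.324, SE ≈ 0.345

ȳ_st = Σ W_h ȳ_h = (1000·13.0 + 1025·26.3 + 825·25.9 + 1300·20.9)/4150 = 21.32410
V̂(ȳ_st) = Σ W_h² s_h²/n_h, with W_h = N_h/N and N = 4150:
  stratum 1: (1000/4150)²·3.8²/210 = 0.00399256
  stratum 2: (1025/4150)²·13.4²/168 = 0.0652006
  stratum 3: (825/4150)²·12.7²/174 = 0.0366328
  stratum 4: (1300/4150)²·6.6²/322 = 0.0132746
V̂(ȳ_st) = 0.119101
SE(ȳ_st) = √0.119101 = 0.34511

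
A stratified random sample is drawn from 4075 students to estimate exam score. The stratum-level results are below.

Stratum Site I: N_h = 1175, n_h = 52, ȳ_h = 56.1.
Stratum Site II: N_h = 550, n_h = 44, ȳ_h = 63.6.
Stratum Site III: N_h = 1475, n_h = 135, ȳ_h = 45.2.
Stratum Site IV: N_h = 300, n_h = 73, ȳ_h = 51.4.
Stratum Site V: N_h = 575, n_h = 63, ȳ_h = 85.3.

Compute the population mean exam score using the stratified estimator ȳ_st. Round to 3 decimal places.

ȳ_st ≈ 56.941

N = Σ N_h = 4075. Stratum weights W_h = N_h/N.
ȳ_st = (1175·56.1 + 550·63.6 + 1475·45.2 + 300·51.4 + 575·85.3) / 4075 = 56.94110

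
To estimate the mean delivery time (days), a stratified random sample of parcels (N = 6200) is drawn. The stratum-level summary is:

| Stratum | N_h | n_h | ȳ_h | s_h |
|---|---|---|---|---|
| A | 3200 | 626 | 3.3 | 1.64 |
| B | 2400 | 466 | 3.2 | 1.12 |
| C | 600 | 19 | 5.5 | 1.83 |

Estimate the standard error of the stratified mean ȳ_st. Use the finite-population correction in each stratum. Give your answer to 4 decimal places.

V̂(ȳ_st) = Σ W_h² (1 − n_h/N_h) s_h²/n_h, with W_h = N_h/N and N = 6200:
  stratum A: (3200/6200)²·(1 − 626/3200)·1.64²/626 = 0.000920637
  stratum B: (2400/6200)²·(1 − 466/2400)·1.12²/466 = 0.000325038
  stratum C: (600/6200)²·(1 − 19/600)·1.83²/19 = 0.00159843
V̂(ȳ_st) = 0.0028441
SE(ȳ_st) = √0.0028441 = 0.0533301

SE(ȳ_st) ≈ 0.0533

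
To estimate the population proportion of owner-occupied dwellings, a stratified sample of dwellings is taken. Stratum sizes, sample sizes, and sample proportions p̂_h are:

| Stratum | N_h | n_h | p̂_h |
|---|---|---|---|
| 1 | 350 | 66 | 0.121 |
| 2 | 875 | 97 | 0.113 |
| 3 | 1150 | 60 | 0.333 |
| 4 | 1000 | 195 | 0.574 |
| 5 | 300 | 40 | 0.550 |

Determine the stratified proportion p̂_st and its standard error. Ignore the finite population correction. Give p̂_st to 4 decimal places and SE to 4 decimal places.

p̂_st ≈ 0.3437, SE ≈ 0.0240

N = 3675; stratum weights W_h = N_h/N.
p̂_st = Σ W_h p̂_h = (350·0.121 + 875·0.113 + 1150·0.333 + 1000·0.574 + 300·0.550)/3675 = 0.34372
V̂(p̂_st) = Σ W_h² p̂_h(1−p̂_h)/(n_h−1):
  stratum 1: (350/3675)²·0.121·0.879/65 = 1.48417e-05
  stratum 2: (875/3675)²·0.113·0.887/96 = 5.91878e-05
  stratum 3: (1150/3675)²·0.333·0.667/59 = 0.000368637
  stratum 4: (1000/3675)²·0.574·0.426/194 = 9.33265e-05
  stratum 5: (300/3675)²·0.550·0.450/39 = 4.22901e-05
V̂(p̂_st) = 0.000578283; SE = √V̂ = 0.0240475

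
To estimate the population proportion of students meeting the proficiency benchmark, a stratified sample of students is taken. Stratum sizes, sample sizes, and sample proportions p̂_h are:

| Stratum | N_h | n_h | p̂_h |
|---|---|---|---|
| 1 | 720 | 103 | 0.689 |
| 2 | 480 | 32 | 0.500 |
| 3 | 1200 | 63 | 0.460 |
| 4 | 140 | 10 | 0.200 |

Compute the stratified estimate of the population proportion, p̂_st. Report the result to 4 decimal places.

p̂_st ≈ 0.5181

N = 2540; stratum weights W_h = N_h/N.
p̂_st = Σ W_h p̂_h = (720·0.689 + 480·0.500 + 1200·0.460 + 140·0.200)/2540 = 0.51814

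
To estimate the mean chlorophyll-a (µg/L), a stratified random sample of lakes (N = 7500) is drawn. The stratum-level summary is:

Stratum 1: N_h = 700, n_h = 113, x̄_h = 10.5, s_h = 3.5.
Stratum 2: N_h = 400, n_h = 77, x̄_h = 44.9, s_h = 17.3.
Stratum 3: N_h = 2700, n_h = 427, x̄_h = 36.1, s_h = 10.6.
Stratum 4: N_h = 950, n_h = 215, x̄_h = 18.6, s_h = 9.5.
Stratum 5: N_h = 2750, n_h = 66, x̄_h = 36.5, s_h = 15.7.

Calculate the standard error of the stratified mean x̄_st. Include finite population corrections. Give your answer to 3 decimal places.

SE(x̄_st) ≈ 0.731

V̂(x̄_st) = Σ W_h² (1 − n_h/N_h) s_h²/n_h, with W_h = N_h/N and N = 7500:
  stratum 1: (700/7500)²·(1 − 113/700)·3.5²/113 = 0.000791902
  stratum 2: (400/7500)²·(1 − 77/400)·17.3²/77 = 0.00892774
  stratum 3: (2700/7500)²·(1 − 427/2700)·10.6²/427 = 0.0287094
  stratum 4: (950/7500)²·(1 − 215/950)·9.5²/215 = 0.00521071
  stratum 5: (2750/7500)²·(1 − 66/2750)·15.7²/66 = 0.490059
V̂(x̄_st) = 0.533698
SE(x̄_st) = √0.533698 = 0.730547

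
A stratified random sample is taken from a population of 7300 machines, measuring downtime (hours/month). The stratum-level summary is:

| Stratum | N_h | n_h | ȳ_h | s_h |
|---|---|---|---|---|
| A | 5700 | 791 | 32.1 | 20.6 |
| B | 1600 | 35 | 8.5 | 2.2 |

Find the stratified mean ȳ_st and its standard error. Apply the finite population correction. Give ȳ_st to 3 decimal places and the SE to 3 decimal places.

ȳ_st ≈ 26.927, SE ≈ 0.537

ȳ_st = Σ W_h ȳ_h = (5700·32.1 + 1600·8.5)/7300 = 26.92740
V̂(ȳ_st) = Σ W_h² (1 − n_h/N_h) s_h²/n_h, with W_h = N_h/N and N = 7300:
  stratum A: (5700/7300)²·(1 − 791/5700)·20.6²/791 = 0.281696
  stratum B: (1600/7300)²·(1 − 35/1600)·2.2²/35 = 0.00649779
V̂(ȳ_st) = 0.288193
SE(ȳ_st) = √0.288193 = 0.536837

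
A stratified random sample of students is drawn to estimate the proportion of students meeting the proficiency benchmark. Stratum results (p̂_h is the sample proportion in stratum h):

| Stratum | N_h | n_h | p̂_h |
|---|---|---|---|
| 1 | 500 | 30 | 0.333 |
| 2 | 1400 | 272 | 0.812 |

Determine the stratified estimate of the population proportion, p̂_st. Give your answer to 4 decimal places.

N = 1900; stratum weights W_h = N_h/N.
p̂_st = Σ W_h p̂_h = (500·0.333 + 1400·0.812)/1900 = 0.68595

p̂_st ≈ 0.6859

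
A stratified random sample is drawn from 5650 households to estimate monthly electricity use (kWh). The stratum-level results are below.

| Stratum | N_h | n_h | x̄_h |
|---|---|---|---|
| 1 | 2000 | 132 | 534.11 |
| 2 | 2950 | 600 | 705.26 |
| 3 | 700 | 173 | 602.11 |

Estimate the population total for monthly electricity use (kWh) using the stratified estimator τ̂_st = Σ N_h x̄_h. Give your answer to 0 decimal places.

τ̂_st = Σ N_h x̄_h = 2000·534.11 + 2950·705.26 + 700·602.11 = 3570214

τ̂_st ≈ 3570214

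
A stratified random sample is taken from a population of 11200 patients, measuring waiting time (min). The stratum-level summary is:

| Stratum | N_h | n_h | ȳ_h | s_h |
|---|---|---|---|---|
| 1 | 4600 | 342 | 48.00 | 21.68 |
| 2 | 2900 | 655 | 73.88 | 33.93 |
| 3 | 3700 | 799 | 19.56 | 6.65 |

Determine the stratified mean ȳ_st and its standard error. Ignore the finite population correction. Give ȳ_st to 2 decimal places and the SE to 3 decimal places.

ȳ_st ≈ 45.31, SE ≈ 0.596

ȳ_st = Σ W_h ȳ_h = (4600·48.00 + 2900·73.88 + 3700·19.56)/11200 = 45.30571
V̂(ȳ_st) = Σ W_h² s_h²/n_h, with W_h = N_h/N and N = 11200:
  stratum 1: (4600/11200)²·21.68²/342 = 0.231831
  stratum 2: (2900/11200)²·33.93²/655 = 0.117838
  stratum 3: (3700/11200)²·6.65²/799 = 0.00604038
V̂(ȳ_st) = 0.35571
SE(ȳ_st) = √0.35571 = 0.596414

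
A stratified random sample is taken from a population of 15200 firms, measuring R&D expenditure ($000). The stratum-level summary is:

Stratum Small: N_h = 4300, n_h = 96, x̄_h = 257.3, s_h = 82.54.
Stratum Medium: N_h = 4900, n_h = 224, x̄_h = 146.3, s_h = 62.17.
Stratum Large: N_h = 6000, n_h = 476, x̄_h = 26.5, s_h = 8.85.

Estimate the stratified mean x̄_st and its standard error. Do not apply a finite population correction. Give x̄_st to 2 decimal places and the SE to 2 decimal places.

x̄_st ≈ 130.41, SE ≈ 2.74

x̄_st = Σ W_h x̄_h = (4300·257.3 + 4900·146.3 + 6000·26.5)/15200 = 130.41184
V̂(x̄_st) = Σ W_h² s_h²/n_h, with W_h = N_h/N and N = 15200:
  stratum Small: (4300/15200)²·82.54²/96 = 5.67947
  stratum Medium: (4900/15200)²·62.17²/224 = 1.79316
  stratum Large: (6000/15200)²·8.85²/476 = 0.0256386
V̂(x̄_st) = 7.49826
SE(x̄_st) = √7.49826 = 2.7383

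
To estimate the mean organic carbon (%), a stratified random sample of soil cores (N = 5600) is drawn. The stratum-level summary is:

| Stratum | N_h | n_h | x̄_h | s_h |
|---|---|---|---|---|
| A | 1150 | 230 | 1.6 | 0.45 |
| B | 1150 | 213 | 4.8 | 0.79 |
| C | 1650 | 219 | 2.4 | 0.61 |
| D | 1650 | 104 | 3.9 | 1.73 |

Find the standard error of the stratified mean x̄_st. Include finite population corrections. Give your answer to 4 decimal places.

V̂(x̄_st) = Σ W_h² (1 − n_h/N_h) s_h²/n_h, with W_h = N_h/N and N = 5600:
  stratum A: (1150/5600)²·(1 − 230/1150)·0.45²/230 = 2.97034e-05
  stratum B: (1150/5600)²·(1 − 213/1150)·0.79²/213 = 0.000100678
  stratum C: (1650/5600)²·(1 − 219/1650)·0.61²/219 = 0.000127927
  stratum D: (1650/5600)²·(1 − 104/1650)·1.73²/104 = 0.00234086
V̂(x̄_st) = 0.00259917
SE(x̄_st) = √0.00259917 = 0.0509821

SE(x̄_st) ≈ 0.0510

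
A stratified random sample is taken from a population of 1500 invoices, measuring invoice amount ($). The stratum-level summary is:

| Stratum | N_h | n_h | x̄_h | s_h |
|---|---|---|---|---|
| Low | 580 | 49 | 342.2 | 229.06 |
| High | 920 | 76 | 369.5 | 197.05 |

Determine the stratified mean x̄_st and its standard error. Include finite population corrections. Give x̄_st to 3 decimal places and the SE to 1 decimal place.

x̄_st ≈ 358.944, SE ≈ 18.0

x̄_st = Σ W_h x̄_h = (580·342.2 + 920·369.5)/1500 = 358.94400
V̂(x̄_st) = Σ W_h² (1 − n_h/N_h) s_h²/n_h, with W_h = N_h/N and N = 1500:
  stratum Low: (580/1500)²·(1 − 49/580)·229.06²/49 = 146.569
  stratum High: (920/1500)²·(1 − 76/920)·197.05²/76 = 176.314
V̂(x̄_st) = 322.883
SE(x̄_st) = √322.883 = 17.969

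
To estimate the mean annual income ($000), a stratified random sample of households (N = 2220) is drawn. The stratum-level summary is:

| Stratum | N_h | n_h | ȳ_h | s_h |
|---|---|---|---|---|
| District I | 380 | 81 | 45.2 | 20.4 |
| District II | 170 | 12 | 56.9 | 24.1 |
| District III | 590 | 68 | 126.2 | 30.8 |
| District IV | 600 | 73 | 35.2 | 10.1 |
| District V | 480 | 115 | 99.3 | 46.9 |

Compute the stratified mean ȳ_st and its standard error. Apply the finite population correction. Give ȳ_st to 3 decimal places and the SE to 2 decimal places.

ȳ_st = Σ W_h ȳ_h = (380·45.2 + 170·56.9 + 590·126.2 + 600·35.2 + 480·99.3)/2220 = 76.61757
V̂(ȳ_st) = Σ W_h² (1 − n_h/N_h) s_h²/n_h, with W_h = N_h/N and N = 2220:
  stratum District I: (380/2220)²·(1 − 81/380)·20.4²/81 = 0.118447
  stratum District II: (170/2220)²·(1 − 12/170)·24.1²/12 = 0.263787
  stratum District III: (590/2220)²·(1 − 68/590)·30.8²/68 = 0.871784
  stratum District IV: (600/2220)²·(1 − 73/600)·10.1²/73 = 0.0896553
  stratum District V: (480/2220)²·(1 − 115/480)·46.9²/115 = 0.679948
V̂(ȳ_st) = 2.02362
SE(ȳ_st) = √2.02362 = 1.42254

ȳ_st ≈ 76.618, SE ≈ 1.42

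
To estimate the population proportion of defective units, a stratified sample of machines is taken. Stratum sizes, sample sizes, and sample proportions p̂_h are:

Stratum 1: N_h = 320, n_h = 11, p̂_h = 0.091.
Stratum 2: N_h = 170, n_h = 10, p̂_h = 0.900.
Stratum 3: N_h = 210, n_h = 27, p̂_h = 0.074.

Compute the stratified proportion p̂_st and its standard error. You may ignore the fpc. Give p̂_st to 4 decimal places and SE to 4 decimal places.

N = 700; stratum weights W_h = N_h/N.
p̂_st = Σ W_h p̂_h = (320·0.091 + 170·0.900 + 210·0.074)/700 = 0.28237
V̂(p̂_st) = Σ W_h² p̂_h(1−p̂_h)/(n_h−1):
  stratum 1: (320/700)²·0.091·0.909/10 = 0.00172866
  stratum 2: (170/700)²·0.900·0.100/9 = 0.000589796
  stratum 3: (210/700)²·0.074·0.926/26 = 0.000237198
V̂(p̂_st) = 0.00255565; SE = √V̂ = 0.0505535

p̂_st ≈ 0.2824, SE ≈ 0.0506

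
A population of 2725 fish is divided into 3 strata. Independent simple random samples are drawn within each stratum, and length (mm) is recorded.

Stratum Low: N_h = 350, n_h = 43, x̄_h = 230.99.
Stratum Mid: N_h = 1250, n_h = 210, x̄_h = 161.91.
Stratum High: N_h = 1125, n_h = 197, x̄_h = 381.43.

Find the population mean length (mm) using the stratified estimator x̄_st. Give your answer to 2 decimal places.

N = Σ N_h = 2725. Stratum weights W_h = N_h/N.
x̄_st = (350·230.99 + 1250·161.91 + 1125·381.43) / 2725 = 261.4102

x̄_st ≈ 261.41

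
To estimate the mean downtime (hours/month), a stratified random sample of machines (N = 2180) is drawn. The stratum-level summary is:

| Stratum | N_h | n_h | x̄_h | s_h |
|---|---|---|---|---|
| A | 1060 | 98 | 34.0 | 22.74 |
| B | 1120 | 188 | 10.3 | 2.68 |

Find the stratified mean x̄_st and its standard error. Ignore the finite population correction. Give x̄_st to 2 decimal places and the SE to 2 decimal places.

x̄_st = Σ W_h x̄_h = (1060·34.0 + 1120·10.3)/2180 = 21.82385
V̂(x̄_st) = Σ W_h² s_h²/n_h, with W_h = N_h/N and N = 2180:
  stratum A: (1060/2180)²·22.74²/98 = 1.24754
  stratum B: (1120/2180)²·2.68²/188 = 0.010084
V̂(x̄_st) = 1.25762
SE(x̄_st) = √1.25762 = 1.12144

x̄_st ≈ 21.82, SE ≈ 1.12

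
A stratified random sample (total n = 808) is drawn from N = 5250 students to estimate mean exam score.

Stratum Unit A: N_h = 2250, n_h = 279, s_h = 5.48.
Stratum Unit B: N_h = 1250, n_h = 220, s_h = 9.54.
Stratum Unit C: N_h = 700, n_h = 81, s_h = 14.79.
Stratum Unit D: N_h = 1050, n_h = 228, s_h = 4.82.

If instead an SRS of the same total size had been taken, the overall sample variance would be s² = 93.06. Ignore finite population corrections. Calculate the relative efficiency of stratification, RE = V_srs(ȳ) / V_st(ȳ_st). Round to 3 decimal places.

V̂(ȳ_st) = Σ W_h² s_h²/n_h, with W_h = N_h/N and N = 5250:
  stratum Unit A: (2250/5250)²·5.48²/279 = 0.0197698
  stratum Unit B: (1250/5250)²·9.54²/220 = 0.0234518
  stratum Unit C: (700/5250)²·14.79²/81 = 0.0480097
  stratum Unit D: (1050/5250)²·4.82²/228 = 0.00407586
V_st = 0.0953071
V_srs = s²/n = 93.06/808 = 0.115173
Relative efficiency = V_srs / V_st = 0.115173/0.0953071 = 1.2084

RE ≈ 1.208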